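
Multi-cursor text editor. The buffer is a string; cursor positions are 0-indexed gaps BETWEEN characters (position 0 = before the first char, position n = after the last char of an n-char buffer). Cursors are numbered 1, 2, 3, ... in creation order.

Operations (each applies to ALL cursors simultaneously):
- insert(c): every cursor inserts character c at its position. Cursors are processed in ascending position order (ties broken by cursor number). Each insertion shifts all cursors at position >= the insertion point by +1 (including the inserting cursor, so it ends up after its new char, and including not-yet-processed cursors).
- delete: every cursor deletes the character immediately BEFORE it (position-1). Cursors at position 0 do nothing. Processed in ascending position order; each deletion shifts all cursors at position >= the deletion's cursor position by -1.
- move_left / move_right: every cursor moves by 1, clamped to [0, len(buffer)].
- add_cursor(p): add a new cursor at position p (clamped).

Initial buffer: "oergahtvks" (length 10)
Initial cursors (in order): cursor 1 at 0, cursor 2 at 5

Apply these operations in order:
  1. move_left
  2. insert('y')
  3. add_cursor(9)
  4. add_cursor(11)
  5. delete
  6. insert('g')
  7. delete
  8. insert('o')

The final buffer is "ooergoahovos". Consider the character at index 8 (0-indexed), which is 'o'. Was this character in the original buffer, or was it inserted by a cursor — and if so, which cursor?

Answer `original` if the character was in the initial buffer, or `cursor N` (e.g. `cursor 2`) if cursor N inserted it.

Answer: cursor 3

Derivation:
After op 1 (move_left): buffer="oergahtvks" (len 10), cursors c1@0 c2@4, authorship ..........
After op 2 (insert('y')): buffer="yoergyahtvks" (len 12), cursors c1@1 c2@6, authorship 1....2......
After op 3 (add_cursor(9)): buffer="yoergyahtvks" (len 12), cursors c1@1 c2@6 c3@9, authorship 1....2......
After op 4 (add_cursor(11)): buffer="yoergyahtvks" (len 12), cursors c1@1 c2@6 c3@9 c4@11, authorship 1....2......
After op 5 (delete): buffer="oergahvs" (len 8), cursors c1@0 c2@4 c3@6 c4@7, authorship ........
After op 6 (insert('g')): buffer="goerggahgvgs" (len 12), cursors c1@1 c2@6 c3@9 c4@11, authorship 1....2..3.4.
After op 7 (delete): buffer="oergahvs" (len 8), cursors c1@0 c2@4 c3@6 c4@7, authorship ........
After op 8 (insert('o')): buffer="ooergoahovos" (len 12), cursors c1@1 c2@6 c3@9 c4@11, authorship 1....2..3.4.
Authorship (.=original, N=cursor N): 1 . . . . 2 . . 3 . 4 .
Index 8: author = 3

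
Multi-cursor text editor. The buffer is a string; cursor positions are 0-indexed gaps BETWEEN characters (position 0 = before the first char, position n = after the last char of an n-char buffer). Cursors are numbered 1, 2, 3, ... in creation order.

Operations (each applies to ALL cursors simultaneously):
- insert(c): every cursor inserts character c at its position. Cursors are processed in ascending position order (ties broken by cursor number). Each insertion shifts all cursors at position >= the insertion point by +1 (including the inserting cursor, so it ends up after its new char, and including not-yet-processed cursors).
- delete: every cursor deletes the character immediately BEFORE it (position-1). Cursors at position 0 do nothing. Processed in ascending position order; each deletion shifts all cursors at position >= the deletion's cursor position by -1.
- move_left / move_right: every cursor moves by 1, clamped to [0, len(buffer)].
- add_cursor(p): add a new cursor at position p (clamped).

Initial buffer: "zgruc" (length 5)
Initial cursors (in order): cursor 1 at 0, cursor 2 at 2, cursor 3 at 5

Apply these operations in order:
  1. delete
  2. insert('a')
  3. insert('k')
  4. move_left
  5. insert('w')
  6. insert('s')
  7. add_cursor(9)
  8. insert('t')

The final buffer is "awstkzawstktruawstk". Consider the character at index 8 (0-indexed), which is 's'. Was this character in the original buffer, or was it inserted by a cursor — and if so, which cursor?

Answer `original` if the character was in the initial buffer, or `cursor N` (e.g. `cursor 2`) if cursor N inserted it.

Answer: cursor 2

Derivation:
After op 1 (delete): buffer="zru" (len 3), cursors c1@0 c2@1 c3@3, authorship ...
After op 2 (insert('a')): buffer="azarua" (len 6), cursors c1@1 c2@3 c3@6, authorship 1.2..3
After op 3 (insert('k')): buffer="akzakruak" (len 9), cursors c1@2 c2@5 c3@9, authorship 11.22..33
After op 4 (move_left): buffer="akzakruak" (len 9), cursors c1@1 c2@4 c3@8, authorship 11.22..33
After op 5 (insert('w')): buffer="awkzawkruawk" (len 12), cursors c1@2 c2@6 c3@11, authorship 111.222..333
After op 6 (insert('s')): buffer="awskzawskruawsk" (len 15), cursors c1@3 c2@8 c3@14, authorship 1111.2222..3333
After op 7 (add_cursor(9)): buffer="awskzawskruawsk" (len 15), cursors c1@3 c2@8 c4@9 c3@14, authorship 1111.2222..3333
After op 8 (insert('t')): buffer="awstkzawstktruawstk" (len 19), cursors c1@4 c2@10 c4@12 c3@18, authorship 11111.222224..33333
Authorship (.=original, N=cursor N): 1 1 1 1 1 . 2 2 2 2 2 4 . . 3 3 3 3 3
Index 8: author = 2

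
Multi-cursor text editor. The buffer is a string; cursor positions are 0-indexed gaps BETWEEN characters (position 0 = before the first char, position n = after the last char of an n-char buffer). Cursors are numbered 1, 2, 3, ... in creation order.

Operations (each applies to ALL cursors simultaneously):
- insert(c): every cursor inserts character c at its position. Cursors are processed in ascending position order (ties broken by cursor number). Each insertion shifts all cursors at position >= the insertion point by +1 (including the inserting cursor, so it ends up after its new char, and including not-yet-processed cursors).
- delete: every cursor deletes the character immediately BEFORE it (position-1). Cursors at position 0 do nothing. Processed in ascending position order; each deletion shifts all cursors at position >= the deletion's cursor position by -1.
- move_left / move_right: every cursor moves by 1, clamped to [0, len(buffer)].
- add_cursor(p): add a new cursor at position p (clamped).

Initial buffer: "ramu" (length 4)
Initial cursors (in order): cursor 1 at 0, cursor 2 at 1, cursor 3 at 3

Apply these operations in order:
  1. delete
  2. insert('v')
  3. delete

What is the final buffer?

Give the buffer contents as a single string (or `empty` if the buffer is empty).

After op 1 (delete): buffer="au" (len 2), cursors c1@0 c2@0 c3@1, authorship ..
After op 2 (insert('v')): buffer="vvavu" (len 5), cursors c1@2 c2@2 c3@4, authorship 12.3.
After op 3 (delete): buffer="au" (len 2), cursors c1@0 c2@0 c3@1, authorship ..

Answer: au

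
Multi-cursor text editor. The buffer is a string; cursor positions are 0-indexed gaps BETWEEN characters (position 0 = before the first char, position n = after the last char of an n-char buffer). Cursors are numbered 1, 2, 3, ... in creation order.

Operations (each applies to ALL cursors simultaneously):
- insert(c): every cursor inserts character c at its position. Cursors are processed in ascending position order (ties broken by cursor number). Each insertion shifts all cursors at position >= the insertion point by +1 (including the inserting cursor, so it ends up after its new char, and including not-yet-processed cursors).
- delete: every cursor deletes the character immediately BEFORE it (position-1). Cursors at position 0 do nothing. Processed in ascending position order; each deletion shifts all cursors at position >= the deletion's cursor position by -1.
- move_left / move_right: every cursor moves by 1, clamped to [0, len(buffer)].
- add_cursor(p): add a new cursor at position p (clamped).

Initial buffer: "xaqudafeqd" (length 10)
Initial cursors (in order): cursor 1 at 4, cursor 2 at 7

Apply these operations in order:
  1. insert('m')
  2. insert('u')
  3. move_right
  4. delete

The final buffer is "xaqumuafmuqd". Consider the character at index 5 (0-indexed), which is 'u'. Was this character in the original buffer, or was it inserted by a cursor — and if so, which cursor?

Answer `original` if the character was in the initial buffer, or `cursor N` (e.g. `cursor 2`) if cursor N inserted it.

After op 1 (insert('m')): buffer="xaqumdafmeqd" (len 12), cursors c1@5 c2@9, authorship ....1...2...
After op 2 (insert('u')): buffer="xaqumudafmueqd" (len 14), cursors c1@6 c2@11, authorship ....11...22...
After op 3 (move_right): buffer="xaqumudafmueqd" (len 14), cursors c1@7 c2@12, authorship ....11...22...
After op 4 (delete): buffer="xaqumuafmuqd" (len 12), cursors c1@6 c2@10, authorship ....11..22..
Authorship (.=original, N=cursor N): . . . . 1 1 . . 2 2 . .
Index 5: author = 1

Answer: cursor 1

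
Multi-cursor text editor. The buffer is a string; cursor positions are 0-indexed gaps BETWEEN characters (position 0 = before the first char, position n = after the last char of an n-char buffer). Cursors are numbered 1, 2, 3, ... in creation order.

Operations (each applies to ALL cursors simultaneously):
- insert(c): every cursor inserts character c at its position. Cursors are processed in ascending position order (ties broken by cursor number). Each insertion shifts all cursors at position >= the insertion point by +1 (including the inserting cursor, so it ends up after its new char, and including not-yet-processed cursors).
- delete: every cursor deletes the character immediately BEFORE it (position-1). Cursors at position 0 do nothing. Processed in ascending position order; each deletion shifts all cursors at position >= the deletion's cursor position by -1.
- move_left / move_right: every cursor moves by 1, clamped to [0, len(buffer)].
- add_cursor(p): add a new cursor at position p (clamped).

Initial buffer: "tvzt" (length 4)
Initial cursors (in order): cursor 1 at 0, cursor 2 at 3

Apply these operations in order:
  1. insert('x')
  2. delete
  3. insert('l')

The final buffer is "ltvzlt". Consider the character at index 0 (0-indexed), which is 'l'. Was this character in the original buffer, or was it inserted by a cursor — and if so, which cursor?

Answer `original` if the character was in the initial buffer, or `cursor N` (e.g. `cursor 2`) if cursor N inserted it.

Answer: cursor 1

Derivation:
After op 1 (insert('x')): buffer="xtvzxt" (len 6), cursors c1@1 c2@5, authorship 1...2.
After op 2 (delete): buffer="tvzt" (len 4), cursors c1@0 c2@3, authorship ....
After op 3 (insert('l')): buffer="ltvzlt" (len 6), cursors c1@1 c2@5, authorship 1...2.
Authorship (.=original, N=cursor N): 1 . . . 2 .
Index 0: author = 1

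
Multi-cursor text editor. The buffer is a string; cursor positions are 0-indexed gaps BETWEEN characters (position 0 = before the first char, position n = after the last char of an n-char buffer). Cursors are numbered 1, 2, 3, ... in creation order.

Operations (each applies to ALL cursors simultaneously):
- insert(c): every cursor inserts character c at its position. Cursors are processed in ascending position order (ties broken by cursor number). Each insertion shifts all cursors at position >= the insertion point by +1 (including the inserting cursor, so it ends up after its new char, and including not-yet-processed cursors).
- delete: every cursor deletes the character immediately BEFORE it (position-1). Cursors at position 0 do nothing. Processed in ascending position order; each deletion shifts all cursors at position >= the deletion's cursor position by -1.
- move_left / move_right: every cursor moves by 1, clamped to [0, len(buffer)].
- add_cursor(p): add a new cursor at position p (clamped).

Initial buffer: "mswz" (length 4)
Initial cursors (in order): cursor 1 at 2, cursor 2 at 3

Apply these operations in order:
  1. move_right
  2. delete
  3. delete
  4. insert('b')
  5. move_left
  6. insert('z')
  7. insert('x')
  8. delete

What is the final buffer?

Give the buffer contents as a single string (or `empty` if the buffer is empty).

After op 1 (move_right): buffer="mswz" (len 4), cursors c1@3 c2@4, authorship ....
After op 2 (delete): buffer="ms" (len 2), cursors c1@2 c2@2, authorship ..
After op 3 (delete): buffer="" (len 0), cursors c1@0 c2@0, authorship 
After op 4 (insert('b')): buffer="bb" (len 2), cursors c1@2 c2@2, authorship 12
After op 5 (move_left): buffer="bb" (len 2), cursors c1@1 c2@1, authorship 12
After op 6 (insert('z')): buffer="bzzb" (len 4), cursors c1@3 c2@3, authorship 1122
After op 7 (insert('x')): buffer="bzzxxb" (len 6), cursors c1@5 c2@5, authorship 112122
After op 8 (delete): buffer="bzzb" (len 4), cursors c1@3 c2@3, authorship 1122

Answer: bzzb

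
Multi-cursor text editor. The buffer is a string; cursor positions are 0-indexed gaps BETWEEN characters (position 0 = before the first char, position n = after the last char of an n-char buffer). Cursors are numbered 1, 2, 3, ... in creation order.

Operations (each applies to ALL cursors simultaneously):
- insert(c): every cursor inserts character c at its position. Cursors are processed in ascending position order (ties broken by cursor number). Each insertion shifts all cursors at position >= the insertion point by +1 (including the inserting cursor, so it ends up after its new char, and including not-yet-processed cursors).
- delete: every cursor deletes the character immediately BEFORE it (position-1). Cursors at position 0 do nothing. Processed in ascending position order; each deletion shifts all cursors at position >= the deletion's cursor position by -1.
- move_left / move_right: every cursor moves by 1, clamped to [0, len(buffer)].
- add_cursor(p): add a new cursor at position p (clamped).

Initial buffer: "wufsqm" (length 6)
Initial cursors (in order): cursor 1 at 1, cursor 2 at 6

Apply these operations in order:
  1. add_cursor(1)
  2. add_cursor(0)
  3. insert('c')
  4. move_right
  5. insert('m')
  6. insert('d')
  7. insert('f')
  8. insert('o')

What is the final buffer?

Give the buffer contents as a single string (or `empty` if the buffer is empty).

After op 1 (add_cursor(1)): buffer="wufsqm" (len 6), cursors c1@1 c3@1 c2@6, authorship ......
After op 2 (add_cursor(0)): buffer="wufsqm" (len 6), cursors c4@0 c1@1 c3@1 c2@6, authorship ......
After op 3 (insert('c')): buffer="cwccufsqmc" (len 10), cursors c4@1 c1@4 c3@4 c2@10, authorship 4.13.....2
After op 4 (move_right): buffer="cwccufsqmc" (len 10), cursors c4@2 c1@5 c3@5 c2@10, authorship 4.13.....2
After op 5 (insert('m')): buffer="cwmccummfsqmcm" (len 14), cursors c4@3 c1@8 c3@8 c2@14, authorship 4.413.13....22
After op 6 (insert('d')): buffer="cwmdccummddfsqmcmd" (len 18), cursors c4@4 c1@11 c3@11 c2@18, authorship 4.4413.1313....222
After op 7 (insert('f')): buffer="cwmdfccummddfffsqmcmdf" (len 22), cursors c4@5 c1@14 c3@14 c2@22, authorship 4.44413.131313....2222
After op 8 (insert('o')): buffer="cwmdfoccummddffoofsqmcmdfo" (len 26), cursors c4@6 c1@17 c3@17 c2@26, authorship 4.444413.13131313....22222

Answer: cwmdfoccummddffoofsqmcmdfo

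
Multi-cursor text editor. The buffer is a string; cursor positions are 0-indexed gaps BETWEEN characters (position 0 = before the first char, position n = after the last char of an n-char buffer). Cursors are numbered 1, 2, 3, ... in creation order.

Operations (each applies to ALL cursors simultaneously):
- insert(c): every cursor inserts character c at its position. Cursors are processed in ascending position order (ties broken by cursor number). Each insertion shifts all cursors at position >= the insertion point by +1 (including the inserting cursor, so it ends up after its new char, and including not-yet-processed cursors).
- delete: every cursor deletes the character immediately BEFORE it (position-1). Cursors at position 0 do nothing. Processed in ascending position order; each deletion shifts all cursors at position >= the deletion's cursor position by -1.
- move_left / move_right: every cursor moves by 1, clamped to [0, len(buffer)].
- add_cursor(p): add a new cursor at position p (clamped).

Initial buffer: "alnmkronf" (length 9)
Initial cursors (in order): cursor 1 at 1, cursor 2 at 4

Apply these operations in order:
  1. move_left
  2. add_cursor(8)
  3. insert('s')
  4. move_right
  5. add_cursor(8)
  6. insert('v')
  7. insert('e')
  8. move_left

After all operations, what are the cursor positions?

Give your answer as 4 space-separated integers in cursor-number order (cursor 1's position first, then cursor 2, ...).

After op 1 (move_left): buffer="alnmkronf" (len 9), cursors c1@0 c2@3, authorship .........
After op 2 (add_cursor(8)): buffer="alnmkronf" (len 9), cursors c1@0 c2@3 c3@8, authorship .........
After op 3 (insert('s')): buffer="salnsmkronsf" (len 12), cursors c1@1 c2@5 c3@11, authorship 1...2.....3.
After op 4 (move_right): buffer="salnsmkronsf" (len 12), cursors c1@2 c2@6 c3@12, authorship 1...2.....3.
After op 5 (add_cursor(8)): buffer="salnsmkronsf" (len 12), cursors c1@2 c2@6 c4@8 c3@12, authorship 1...2.....3.
After op 6 (insert('v')): buffer="savlnsmvkrvonsfv" (len 16), cursors c1@3 c2@8 c4@11 c3@16, authorship 1.1..2.2..4..3.3
After op 7 (insert('e')): buffer="savelnsmvekrveonsfve" (len 20), cursors c1@4 c2@10 c4@14 c3@20, authorship 1.11..2.22..44..3.33
After op 8 (move_left): buffer="savelnsmvekrveonsfve" (len 20), cursors c1@3 c2@9 c4@13 c3@19, authorship 1.11..2.22..44..3.33

Answer: 3 9 19 13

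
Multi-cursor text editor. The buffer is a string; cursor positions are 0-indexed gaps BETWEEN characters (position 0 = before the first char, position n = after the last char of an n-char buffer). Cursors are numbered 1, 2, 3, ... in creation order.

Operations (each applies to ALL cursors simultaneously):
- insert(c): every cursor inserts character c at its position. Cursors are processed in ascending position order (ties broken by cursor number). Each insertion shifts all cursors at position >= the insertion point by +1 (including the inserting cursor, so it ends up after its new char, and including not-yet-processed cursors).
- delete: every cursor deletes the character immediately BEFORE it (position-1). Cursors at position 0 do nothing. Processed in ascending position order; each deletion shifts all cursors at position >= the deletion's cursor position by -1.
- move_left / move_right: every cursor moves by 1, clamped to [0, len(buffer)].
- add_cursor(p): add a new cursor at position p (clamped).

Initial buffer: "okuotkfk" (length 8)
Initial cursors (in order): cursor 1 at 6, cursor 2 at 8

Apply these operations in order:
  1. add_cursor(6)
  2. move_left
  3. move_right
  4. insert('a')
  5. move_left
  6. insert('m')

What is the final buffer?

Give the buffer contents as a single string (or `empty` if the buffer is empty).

After op 1 (add_cursor(6)): buffer="okuotkfk" (len 8), cursors c1@6 c3@6 c2@8, authorship ........
After op 2 (move_left): buffer="okuotkfk" (len 8), cursors c1@5 c3@5 c2@7, authorship ........
After op 3 (move_right): buffer="okuotkfk" (len 8), cursors c1@6 c3@6 c2@8, authorship ........
After op 4 (insert('a')): buffer="okuotkaafka" (len 11), cursors c1@8 c3@8 c2@11, authorship ......13..2
After op 5 (move_left): buffer="okuotkaafka" (len 11), cursors c1@7 c3@7 c2@10, authorship ......13..2
After op 6 (insert('m')): buffer="okuotkammafkma" (len 14), cursors c1@9 c3@9 c2@13, authorship ......1133..22

Answer: okuotkammafkma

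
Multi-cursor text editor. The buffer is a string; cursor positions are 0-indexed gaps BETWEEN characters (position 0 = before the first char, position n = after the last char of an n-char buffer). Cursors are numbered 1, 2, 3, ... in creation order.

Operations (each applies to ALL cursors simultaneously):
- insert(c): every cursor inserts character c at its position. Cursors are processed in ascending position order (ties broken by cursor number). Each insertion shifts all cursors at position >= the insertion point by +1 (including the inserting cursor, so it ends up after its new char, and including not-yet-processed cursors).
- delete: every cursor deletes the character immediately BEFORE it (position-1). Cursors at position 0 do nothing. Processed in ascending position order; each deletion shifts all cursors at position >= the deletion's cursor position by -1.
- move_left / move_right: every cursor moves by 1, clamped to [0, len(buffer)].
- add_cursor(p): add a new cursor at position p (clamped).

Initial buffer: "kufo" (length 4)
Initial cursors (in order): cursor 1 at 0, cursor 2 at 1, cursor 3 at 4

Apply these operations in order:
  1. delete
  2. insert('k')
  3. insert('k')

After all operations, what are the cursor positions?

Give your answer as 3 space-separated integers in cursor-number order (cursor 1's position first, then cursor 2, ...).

Answer: 4 4 8

Derivation:
After op 1 (delete): buffer="uf" (len 2), cursors c1@0 c2@0 c3@2, authorship ..
After op 2 (insert('k')): buffer="kkufk" (len 5), cursors c1@2 c2@2 c3@5, authorship 12..3
After op 3 (insert('k')): buffer="kkkkufkk" (len 8), cursors c1@4 c2@4 c3@8, authorship 1212..33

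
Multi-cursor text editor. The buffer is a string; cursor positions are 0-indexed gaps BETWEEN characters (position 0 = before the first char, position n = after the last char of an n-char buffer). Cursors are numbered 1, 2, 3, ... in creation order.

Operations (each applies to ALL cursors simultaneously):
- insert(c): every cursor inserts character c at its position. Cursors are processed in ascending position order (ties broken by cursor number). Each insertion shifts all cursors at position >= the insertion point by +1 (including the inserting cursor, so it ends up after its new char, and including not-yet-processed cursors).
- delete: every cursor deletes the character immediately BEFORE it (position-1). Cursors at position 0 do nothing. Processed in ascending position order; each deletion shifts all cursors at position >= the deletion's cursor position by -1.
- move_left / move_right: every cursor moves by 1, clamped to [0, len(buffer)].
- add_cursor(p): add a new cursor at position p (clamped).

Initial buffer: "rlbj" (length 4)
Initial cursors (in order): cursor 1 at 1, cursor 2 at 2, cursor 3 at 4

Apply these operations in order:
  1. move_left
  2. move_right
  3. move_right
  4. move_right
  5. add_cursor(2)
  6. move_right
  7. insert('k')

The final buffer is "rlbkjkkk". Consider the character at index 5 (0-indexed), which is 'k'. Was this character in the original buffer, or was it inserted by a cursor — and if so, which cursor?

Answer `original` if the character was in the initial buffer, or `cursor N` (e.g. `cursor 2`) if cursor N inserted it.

After op 1 (move_left): buffer="rlbj" (len 4), cursors c1@0 c2@1 c3@3, authorship ....
After op 2 (move_right): buffer="rlbj" (len 4), cursors c1@1 c2@2 c3@4, authorship ....
After op 3 (move_right): buffer="rlbj" (len 4), cursors c1@2 c2@3 c3@4, authorship ....
After op 4 (move_right): buffer="rlbj" (len 4), cursors c1@3 c2@4 c3@4, authorship ....
After op 5 (add_cursor(2)): buffer="rlbj" (len 4), cursors c4@2 c1@3 c2@4 c3@4, authorship ....
After op 6 (move_right): buffer="rlbj" (len 4), cursors c4@3 c1@4 c2@4 c3@4, authorship ....
After op 7 (insert('k')): buffer="rlbkjkkk" (len 8), cursors c4@4 c1@8 c2@8 c3@8, authorship ...4.123
Authorship (.=original, N=cursor N): . . . 4 . 1 2 3
Index 5: author = 1

Answer: cursor 1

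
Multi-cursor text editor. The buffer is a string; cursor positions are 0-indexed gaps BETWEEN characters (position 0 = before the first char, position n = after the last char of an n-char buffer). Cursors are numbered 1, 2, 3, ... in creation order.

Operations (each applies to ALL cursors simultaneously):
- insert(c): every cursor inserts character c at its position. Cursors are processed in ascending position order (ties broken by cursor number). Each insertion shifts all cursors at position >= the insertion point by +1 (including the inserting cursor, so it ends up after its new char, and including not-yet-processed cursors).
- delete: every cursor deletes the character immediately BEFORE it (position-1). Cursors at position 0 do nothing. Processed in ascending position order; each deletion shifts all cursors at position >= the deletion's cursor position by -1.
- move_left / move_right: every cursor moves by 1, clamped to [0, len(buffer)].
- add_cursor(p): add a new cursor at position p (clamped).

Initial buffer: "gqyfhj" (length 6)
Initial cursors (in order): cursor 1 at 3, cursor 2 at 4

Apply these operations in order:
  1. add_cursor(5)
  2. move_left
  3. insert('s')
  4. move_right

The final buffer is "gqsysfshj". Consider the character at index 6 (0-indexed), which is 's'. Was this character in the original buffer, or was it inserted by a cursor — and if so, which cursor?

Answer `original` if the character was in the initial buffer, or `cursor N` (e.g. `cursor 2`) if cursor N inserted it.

Answer: cursor 3

Derivation:
After op 1 (add_cursor(5)): buffer="gqyfhj" (len 6), cursors c1@3 c2@4 c3@5, authorship ......
After op 2 (move_left): buffer="gqyfhj" (len 6), cursors c1@2 c2@3 c3@4, authorship ......
After op 3 (insert('s')): buffer="gqsysfshj" (len 9), cursors c1@3 c2@5 c3@7, authorship ..1.2.3..
After op 4 (move_right): buffer="gqsysfshj" (len 9), cursors c1@4 c2@6 c3@8, authorship ..1.2.3..
Authorship (.=original, N=cursor N): . . 1 . 2 . 3 . .
Index 6: author = 3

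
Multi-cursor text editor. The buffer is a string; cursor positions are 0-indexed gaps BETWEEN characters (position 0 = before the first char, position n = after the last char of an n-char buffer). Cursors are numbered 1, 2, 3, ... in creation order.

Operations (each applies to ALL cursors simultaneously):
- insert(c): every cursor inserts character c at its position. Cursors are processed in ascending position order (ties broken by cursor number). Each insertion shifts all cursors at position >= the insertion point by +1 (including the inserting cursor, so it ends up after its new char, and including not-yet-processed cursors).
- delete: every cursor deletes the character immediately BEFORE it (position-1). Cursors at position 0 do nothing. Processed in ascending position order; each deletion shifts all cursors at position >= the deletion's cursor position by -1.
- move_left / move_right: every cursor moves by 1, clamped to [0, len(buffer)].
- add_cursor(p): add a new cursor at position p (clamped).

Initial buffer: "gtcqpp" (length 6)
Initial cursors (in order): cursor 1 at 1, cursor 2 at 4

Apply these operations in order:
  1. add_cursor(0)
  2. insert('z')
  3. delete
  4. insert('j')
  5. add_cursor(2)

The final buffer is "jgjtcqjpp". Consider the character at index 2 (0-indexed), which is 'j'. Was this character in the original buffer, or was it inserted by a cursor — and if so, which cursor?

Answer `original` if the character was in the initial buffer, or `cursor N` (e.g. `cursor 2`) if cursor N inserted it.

After op 1 (add_cursor(0)): buffer="gtcqpp" (len 6), cursors c3@0 c1@1 c2@4, authorship ......
After op 2 (insert('z')): buffer="zgztcqzpp" (len 9), cursors c3@1 c1@3 c2@7, authorship 3.1...2..
After op 3 (delete): buffer="gtcqpp" (len 6), cursors c3@0 c1@1 c2@4, authorship ......
After op 4 (insert('j')): buffer="jgjtcqjpp" (len 9), cursors c3@1 c1@3 c2@7, authorship 3.1...2..
After op 5 (add_cursor(2)): buffer="jgjtcqjpp" (len 9), cursors c3@1 c4@2 c1@3 c2@7, authorship 3.1...2..
Authorship (.=original, N=cursor N): 3 . 1 . . . 2 . .
Index 2: author = 1

Answer: cursor 1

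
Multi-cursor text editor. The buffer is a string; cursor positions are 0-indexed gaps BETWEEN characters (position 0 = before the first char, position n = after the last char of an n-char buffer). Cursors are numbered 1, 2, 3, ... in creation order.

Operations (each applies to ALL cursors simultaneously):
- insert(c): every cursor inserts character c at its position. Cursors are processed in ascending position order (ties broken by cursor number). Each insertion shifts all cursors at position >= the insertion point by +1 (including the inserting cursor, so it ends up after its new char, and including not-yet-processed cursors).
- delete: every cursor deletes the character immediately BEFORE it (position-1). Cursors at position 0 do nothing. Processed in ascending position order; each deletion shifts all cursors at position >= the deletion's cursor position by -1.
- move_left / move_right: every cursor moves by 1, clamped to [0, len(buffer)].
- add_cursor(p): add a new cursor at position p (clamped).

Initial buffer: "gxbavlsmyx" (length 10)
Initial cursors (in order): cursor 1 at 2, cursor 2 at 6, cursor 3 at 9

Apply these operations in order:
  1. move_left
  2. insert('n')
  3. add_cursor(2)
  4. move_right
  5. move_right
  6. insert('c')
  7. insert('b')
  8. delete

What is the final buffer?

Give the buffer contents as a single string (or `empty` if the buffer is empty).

After op 1 (move_left): buffer="gxbavlsmyx" (len 10), cursors c1@1 c2@5 c3@8, authorship ..........
After op 2 (insert('n')): buffer="gnxbavnlsmnyx" (len 13), cursors c1@2 c2@7 c3@11, authorship .1....2...3..
After op 3 (add_cursor(2)): buffer="gnxbavnlsmnyx" (len 13), cursors c1@2 c4@2 c2@7 c3@11, authorship .1....2...3..
After op 4 (move_right): buffer="gnxbavnlsmnyx" (len 13), cursors c1@3 c4@3 c2@8 c3@12, authorship .1....2...3..
After op 5 (move_right): buffer="gnxbavnlsmnyx" (len 13), cursors c1@4 c4@4 c2@9 c3@13, authorship .1....2...3..
After op 6 (insert('c')): buffer="gnxbccavnlscmnyxc" (len 17), cursors c1@6 c4@6 c2@12 c3@17, authorship .1..14..2..2.3..3
After op 7 (insert('b')): buffer="gnxbccbbavnlscbmnyxcb" (len 21), cursors c1@8 c4@8 c2@15 c3@21, authorship .1..1414..2..22.3..33
After op 8 (delete): buffer="gnxbccavnlscmnyxc" (len 17), cursors c1@6 c4@6 c2@12 c3@17, authorship .1..14..2..2.3..3

Answer: gnxbccavnlscmnyxc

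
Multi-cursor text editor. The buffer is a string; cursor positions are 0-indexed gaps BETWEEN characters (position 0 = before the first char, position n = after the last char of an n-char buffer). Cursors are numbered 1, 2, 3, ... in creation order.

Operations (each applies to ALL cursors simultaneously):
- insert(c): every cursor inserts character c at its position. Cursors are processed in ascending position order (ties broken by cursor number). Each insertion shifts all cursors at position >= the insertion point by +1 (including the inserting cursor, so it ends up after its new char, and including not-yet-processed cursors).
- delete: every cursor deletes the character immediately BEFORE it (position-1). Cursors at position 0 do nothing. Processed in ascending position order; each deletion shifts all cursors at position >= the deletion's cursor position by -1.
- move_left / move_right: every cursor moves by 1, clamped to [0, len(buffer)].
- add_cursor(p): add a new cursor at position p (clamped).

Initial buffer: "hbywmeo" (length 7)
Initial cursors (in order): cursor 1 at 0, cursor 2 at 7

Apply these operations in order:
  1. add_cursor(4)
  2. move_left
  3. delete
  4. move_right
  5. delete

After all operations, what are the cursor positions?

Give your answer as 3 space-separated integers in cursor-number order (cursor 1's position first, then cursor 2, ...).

Answer: 0 2 1

Derivation:
After op 1 (add_cursor(4)): buffer="hbywmeo" (len 7), cursors c1@0 c3@4 c2@7, authorship .......
After op 2 (move_left): buffer="hbywmeo" (len 7), cursors c1@0 c3@3 c2@6, authorship .......
After op 3 (delete): buffer="hbwmo" (len 5), cursors c1@0 c3@2 c2@4, authorship .....
After op 4 (move_right): buffer="hbwmo" (len 5), cursors c1@1 c3@3 c2@5, authorship .....
After op 5 (delete): buffer="bm" (len 2), cursors c1@0 c3@1 c2@2, authorship ..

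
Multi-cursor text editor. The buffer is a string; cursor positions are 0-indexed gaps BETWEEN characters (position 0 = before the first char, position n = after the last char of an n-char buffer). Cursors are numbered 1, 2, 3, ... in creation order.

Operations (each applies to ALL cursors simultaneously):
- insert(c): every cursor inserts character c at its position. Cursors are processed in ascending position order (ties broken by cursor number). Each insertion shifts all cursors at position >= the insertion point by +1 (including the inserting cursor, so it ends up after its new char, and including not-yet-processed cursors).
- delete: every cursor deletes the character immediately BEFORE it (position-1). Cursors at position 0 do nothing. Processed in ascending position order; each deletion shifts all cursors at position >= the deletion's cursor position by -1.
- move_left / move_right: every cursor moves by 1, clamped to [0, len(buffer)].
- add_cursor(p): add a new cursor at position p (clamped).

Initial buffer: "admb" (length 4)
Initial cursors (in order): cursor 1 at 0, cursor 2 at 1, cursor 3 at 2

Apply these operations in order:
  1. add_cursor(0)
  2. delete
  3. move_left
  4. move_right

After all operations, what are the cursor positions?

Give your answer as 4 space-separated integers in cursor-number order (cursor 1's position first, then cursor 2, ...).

After op 1 (add_cursor(0)): buffer="admb" (len 4), cursors c1@0 c4@0 c2@1 c3@2, authorship ....
After op 2 (delete): buffer="mb" (len 2), cursors c1@0 c2@0 c3@0 c4@0, authorship ..
After op 3 (move_left): buffer="mb" (len 2), cursors c1@0 c2@0 c3@0 c4@0, authorship ..
After op 4 (move_right): buffer="mb" (len 2), cursors c1@1 c2@1 c3@1 c4@1, authorship ..

Answer: 1 1 1 1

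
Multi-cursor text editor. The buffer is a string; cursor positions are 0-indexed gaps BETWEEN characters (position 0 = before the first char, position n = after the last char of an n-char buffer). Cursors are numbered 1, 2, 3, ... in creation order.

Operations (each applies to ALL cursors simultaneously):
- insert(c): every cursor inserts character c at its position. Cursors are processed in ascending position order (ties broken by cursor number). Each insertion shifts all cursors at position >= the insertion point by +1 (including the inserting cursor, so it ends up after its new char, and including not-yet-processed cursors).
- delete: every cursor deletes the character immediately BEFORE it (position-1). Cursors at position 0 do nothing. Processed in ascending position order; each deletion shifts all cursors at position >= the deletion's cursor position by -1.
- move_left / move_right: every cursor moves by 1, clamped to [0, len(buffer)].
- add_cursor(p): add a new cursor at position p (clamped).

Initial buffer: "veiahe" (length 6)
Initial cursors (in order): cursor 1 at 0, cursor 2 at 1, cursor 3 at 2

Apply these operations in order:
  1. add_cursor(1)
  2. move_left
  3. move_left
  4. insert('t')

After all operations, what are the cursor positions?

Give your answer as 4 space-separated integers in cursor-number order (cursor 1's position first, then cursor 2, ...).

Answer: 4 4 4 4

Derivation:
After op 1 (add_cursor(1)): buffer="veiahe" (len 6), cursors c1@0 c2@1 c4@1 c3@2, authorship ......
After op 2 (move_left): buffer="veiahe" (len 6), cursors c1@0 c2@0 c4@0 c3@1, authorship ......
After op 3 (move_left): buffer="veiahe" (len 6), cursors c1@0 c2@0 c3@0 c4@0, authorship ......
After op 4 (insert('t')): buffer="ttttveiahe" (len 10), cursors c1@4 c2@4 c3@4 c4@4, authorship 1234......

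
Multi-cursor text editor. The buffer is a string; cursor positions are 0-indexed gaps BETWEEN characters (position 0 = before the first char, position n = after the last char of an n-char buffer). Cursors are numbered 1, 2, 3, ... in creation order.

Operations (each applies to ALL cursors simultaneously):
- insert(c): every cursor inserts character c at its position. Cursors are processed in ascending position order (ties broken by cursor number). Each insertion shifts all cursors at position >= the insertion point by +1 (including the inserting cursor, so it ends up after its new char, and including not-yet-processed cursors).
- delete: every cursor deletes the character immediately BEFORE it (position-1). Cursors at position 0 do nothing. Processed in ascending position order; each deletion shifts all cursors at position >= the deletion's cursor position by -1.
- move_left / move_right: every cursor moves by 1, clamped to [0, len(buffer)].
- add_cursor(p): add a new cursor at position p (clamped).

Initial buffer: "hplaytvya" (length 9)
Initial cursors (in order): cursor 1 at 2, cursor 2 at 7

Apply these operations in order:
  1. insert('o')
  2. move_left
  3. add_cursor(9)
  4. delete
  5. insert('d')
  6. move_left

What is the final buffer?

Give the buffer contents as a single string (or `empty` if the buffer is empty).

After op 1 (insert('o')): buffer="hpolaytvoya" (len 11), cursors c1@3 c2@9, authorship ..1.....2..
After op 2 (move_left): buffer="hpolaytvoya" (len 11), cursors c1@2 c2@8, authorship ..1.....2..
After op 3 (add_cursor(9)): buffer="hpolaytvoya" (len 11), cursors c1@2 c2@8 c3@9, authorship ..1.....2..
After op 4 (delete): buffer="holaytya" (len 8), cursors c1@1 c2@6 c3@6, authorship .1......
After op 5 (insert('d')): buffer="hdolaytddya" (len 11), cursors c1@2 c2@9 c3@9, authorship .11....23..
After op 6 (move_left): buffer="hdolaytddya" (len 11), cursors c1@1 c2@8 c3@8, authorship .11....23..

Answer: hdolaytddya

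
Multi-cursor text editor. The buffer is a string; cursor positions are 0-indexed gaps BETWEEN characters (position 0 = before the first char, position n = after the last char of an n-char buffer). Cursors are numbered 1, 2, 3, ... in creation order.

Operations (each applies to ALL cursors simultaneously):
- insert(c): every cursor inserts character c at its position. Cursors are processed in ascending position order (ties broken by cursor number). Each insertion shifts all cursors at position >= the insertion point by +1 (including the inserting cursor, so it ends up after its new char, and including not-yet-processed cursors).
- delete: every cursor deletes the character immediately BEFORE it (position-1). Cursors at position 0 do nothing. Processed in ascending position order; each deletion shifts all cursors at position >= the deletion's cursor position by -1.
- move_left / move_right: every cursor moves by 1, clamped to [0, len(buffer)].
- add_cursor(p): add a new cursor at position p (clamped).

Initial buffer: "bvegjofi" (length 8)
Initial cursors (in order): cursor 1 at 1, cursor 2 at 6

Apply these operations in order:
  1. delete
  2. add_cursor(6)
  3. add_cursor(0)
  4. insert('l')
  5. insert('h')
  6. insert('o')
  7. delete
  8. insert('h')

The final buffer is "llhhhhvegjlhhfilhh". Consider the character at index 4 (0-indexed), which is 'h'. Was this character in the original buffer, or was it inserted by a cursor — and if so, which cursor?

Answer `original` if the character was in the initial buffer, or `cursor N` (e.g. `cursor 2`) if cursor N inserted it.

After op 1 (delete): buffer="vegjfi" (len 6), cursors c1@0 c2@4, authorship ......
After op 2 (add_cursor(6)): buffer="vegjfi" (len 6), cursors c1@0 c2@4 c3@6, authorship ......
After op 3 (add_cursor(0)): buffer="vegjfi" (len 6), cursors c1@0 c4@0 c2@4 c3@6, authorship ......
After op 4 (insert('l')): buffer="llvegjlfil" (len 10), cursors c1@2 c4@2 c2@7 c3@10, authorship 14....2..3
After op 5 (insert('h')): buffer="llhhvegjlhfilh" (len 14), cursors c1@4 c4@4 c2@10 c3@14, authorship 1414....22..33
After op 6 (insert('o')): buffer="llhhoovegjlhofilho" (len 18), cursors c1@6 c4@6 c2@13 c3@18, authorship 141414....222..333
After op 7 (delete): buffer="llhhvegjlhfilh" (len 14), cursors c1@4 c4@4 c2@10 c3@14, authorship 1414....22..33
After op 8 (insert('h')): buffer="llhhhhvegjlhhfilhh" (len 18), cursors c1@6 c4@6 c2@13 c3@18, authorship 141414....222..333
Authorship (.=original, N=cursor N): 1 4 1 4 1 4 . . . . 2 2 2 . . 3 3 3
Index 4: author = 1

Answer: cursor 1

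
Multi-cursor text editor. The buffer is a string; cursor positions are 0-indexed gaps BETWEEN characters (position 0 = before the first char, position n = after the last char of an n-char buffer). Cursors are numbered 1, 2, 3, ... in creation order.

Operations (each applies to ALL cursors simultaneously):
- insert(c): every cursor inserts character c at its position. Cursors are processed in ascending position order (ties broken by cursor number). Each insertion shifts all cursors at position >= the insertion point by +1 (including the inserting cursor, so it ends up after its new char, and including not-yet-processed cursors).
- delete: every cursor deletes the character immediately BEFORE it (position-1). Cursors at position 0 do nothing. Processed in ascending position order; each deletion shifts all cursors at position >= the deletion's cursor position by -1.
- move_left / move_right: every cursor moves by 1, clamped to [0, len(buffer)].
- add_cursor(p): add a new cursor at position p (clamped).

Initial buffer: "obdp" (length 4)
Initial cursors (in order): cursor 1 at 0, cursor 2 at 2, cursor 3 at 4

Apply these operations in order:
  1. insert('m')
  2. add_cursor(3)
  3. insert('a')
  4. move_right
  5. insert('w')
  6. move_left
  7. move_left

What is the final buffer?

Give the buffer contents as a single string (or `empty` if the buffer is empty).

After op 1 (insert('m')): buffer="mobmdpm" (len 7), cursors c1@1 c2@4 c3@7, authorship 1..2..3
After op 2 (add_cursor(3)): buffer="mobmdpm" (len 7), cursors c1@1 c4@3 c2@4 c3@7, authorship 1..2..3
After op 3 (insert('a')): buffer="maobamadpma" (len 11), cursors c1@2 c4@5 c2@7 c3@11, authorship 11..422..33
After op 4 (move_right): buffer="maobamadpma" (len 11), cursors c1@3 c4@6 c2@8 c3@11, authorship 11..422..33
After op 5 (insert('w')): buffer="maowbamwadwpmaw" (len 15), cursors c1@4 c4@8 c2@11 c3@15, authorship 11.1.4242.2.333
After op 6 (move_left): buffer="maowbamwadwpmaw" (len 15), cursors c1@3 c4@7 c2@10 c3@14, authorship 11.1.4242.2.333
After op 7 (move_left): buffer="maowbamwadwpmaw" (len 15), cursors c1@2 c4@6 c2@9 c3@13, authorship 11.1.4242.2.333

Answer: maowbamwadwpmaw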